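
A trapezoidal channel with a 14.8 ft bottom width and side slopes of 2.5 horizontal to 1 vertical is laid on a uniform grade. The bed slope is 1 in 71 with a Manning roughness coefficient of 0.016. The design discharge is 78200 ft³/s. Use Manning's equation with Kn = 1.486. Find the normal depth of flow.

Manning's equation rearranged: A R^(2/3) = nQ / (1.486·√S) = 0.016 × 78200 / (1.486 × √0.01408) = 7095.
Trying y = 26.8 ft: A R^(2/3) = 12600 — high.
Trying y = 19 ft: A R^(2/3) = 5533 — low.
Trying y = 21.1 ft: A R^(2/3) = 7092 — ≈ 7095.

y_n = 21.1 ft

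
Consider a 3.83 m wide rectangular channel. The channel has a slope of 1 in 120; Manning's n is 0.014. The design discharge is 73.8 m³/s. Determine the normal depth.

y_n = 2.73 m

Manning's equation rearranged: A R^(2/3) = nQ / (1·√S) = 0.014 × 73.8 / (√0.008333) = 11.32.
Try y = 2.31 m: A R^(2/3) = 9.122 — short.
Try y = 2.73 m: A R^(2/3) = 11.31 — ≈ 11.32.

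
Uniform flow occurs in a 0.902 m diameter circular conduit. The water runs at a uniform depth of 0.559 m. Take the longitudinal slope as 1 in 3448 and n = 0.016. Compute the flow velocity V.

For a circular section of diameter D = 0.902 m at depth y = 0.559 m, the central angle is θ = 2 arccos(1 − 2y/D) = 3.625 rad. Then A = (D²/8)(θ − sin θ) = 0.416 m² and P = Dθ/2 = 1.635 m.
Hydraulic radius R = A/P = 0.416/1.635 = 0.2544 m.
From Manning's equation, V = (1/n) R^(2/3) S^(1/2) = (1/0.016) × 0.2544^(2/3) × 0.00029^(1/2) = 0.427 m/s.

V = 0.427 m/s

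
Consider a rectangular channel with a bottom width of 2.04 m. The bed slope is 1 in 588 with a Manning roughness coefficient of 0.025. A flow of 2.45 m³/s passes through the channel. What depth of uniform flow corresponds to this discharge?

y_n = 1.11 m

Manning's equation rearranged: A R^(2/3) = nQ / (1·√S) = 0.025 × 2.45 / (√0.001701) = 1.485.
Try y = 0.846 m: A R^(2/3) = 1.032 — short.
Try y = 1.11 m: A R^(2/3) = 1.486 — ≈ 1.485.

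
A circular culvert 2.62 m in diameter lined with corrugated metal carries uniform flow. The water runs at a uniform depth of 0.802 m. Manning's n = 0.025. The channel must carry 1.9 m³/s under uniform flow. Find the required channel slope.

For a circular section of diameter D = 2.62 m at depth y = 0.802 m, the central angle is θ = 2 arccos(1 − 2y/D) = 2.345 rad. Then A = (D²/8)(θ − sin θ) = 1.399 m² and P = Dθ/2 = 3.072 m.
Hydraulic radius R = A/P = 1.399/3.072 = 0.4553 m.
From Manning's equation, S = [nQ / (1 A R^(2/3))]² = [0.025 × 1.9 / (1 × 1.399 × 0.4553^(2/3))]² = 0.00329.

S = 0.00329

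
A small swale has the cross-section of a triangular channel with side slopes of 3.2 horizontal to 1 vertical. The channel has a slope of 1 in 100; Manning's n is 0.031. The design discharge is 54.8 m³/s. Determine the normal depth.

y_n = 2.25 m

Manning's equation rearranged: A R^(2/3) = nQ / (1·√S) = 0.031 × 54.8 / (√0.01) = 16.99.
Trying y = 2.85 m: A R^(2/3) = 31.91 — over.
Trying y = 2.25 m: A R^(2/3) = 16.99 — close enough.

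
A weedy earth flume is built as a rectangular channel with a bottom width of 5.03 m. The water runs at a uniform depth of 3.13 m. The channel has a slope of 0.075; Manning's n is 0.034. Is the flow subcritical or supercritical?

Flow area A = b·y = 5.03 × 3.13 = 15.74 m². Wetted perimeter P = b + 2y = 5.03 + 2×3.13 = 11.29 m.
Hydraulic radius R = A/P = 15.74/11.29 = 1.394 m.
V = (1/n) R^(2/3) √S = (1/0.034) × 1.394^(2/3) × √0.075 = 10.05 m/s. Hydraulic depth D_h = A/T = 15.74/5.03 = 3.13 m.
Froude number Fr = V/√(g·D_h) = 10.05/√(9.81×3.13) = 1.81, which is greater than 1, so the flow is supercritical.

supercritical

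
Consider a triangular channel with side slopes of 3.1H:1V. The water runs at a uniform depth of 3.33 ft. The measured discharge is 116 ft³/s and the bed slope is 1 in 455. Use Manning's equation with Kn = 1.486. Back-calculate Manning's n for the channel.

For a triangular section with side slope z = 3.1: A = zy² = 3.1×3.33² = 34.38 ft²; P = 2y√(1+z²) = 2×3.33×3.257 = 21.69 ft.
Hydraulic radius R = A/P = 34.38/21.69 = 1.585 ft.
Rearranging Manning's equation: n = (1.486/Q) A R^(2/3) S^(1/2) = (1.486/116) × 34.38 × 1.585^(2/3) × √0.002198 = 0.0281.

n = 0.0281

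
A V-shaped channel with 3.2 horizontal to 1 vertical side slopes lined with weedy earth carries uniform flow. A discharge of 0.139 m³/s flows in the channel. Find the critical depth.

y_c = 0.207 m

At critical depth, Q² T / (g A³) = 1, i.e. A³/T = Q²/g = 0.139²/9.81 = 0.00197.
At y = 0.141 m: A³/T = 0.0002853 — low.
At y = 0.207 m: A³/T = 0.001946 — matches.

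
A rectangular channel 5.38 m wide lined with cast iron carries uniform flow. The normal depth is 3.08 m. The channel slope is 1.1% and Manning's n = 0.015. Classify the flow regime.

supercritical

Flow area A = b·y = 5.38 × 3.08 = 16.57 m². Wetted perimeter P = b + 2y = 5.38 + 2×3.08 = 11.54 m.
Hydraulic radius R = A/P = 16.57/11.54 = 1.436 m.
V = (1/n) R^(2/3) √S = (1/0.015) × 1.436^(2/3) × √0.011 = 8.899 m/s. Hydraulic depth D_h = A/T = 16.57/5.38 = 3.08 m.
Froude number Fr = V/√(g·D_h) = 8.899/√(9.81×3.08) = 1.62, which is greater than 1, so the flow is supercritical.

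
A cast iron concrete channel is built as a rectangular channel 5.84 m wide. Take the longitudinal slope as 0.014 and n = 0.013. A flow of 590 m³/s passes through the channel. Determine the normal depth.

Manning's equation rearranged: A R^(2/3) = nQ / (1·√S) = 0.013 × 590 / (√0.014) = 64.82.
Try y = 7.7 m: A R^(2/3) = 74.14 — over.
Try y = 5.49 m: A R^(2/3) = 49.29 — short.
Try y = 6.88 m: A R^(2/3) = 64.84 — close enough.

y_n = 6.88 m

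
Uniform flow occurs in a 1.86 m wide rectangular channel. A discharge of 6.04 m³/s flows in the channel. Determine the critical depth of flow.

y_c = 1.02 m

For a rectangular channel, critical depth y_c = (q²/g)^(1/3) where q = Q/b = 6.04/1.86 = 3.247 m²/s.
So y_c = (3.247²/9.81)^(1/3) = 1.02 m.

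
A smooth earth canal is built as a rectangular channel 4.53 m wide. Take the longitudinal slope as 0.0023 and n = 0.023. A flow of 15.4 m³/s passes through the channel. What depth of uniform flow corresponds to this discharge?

Manning's equation rearranged: A R^(2/3) = nQ / (1·√S) = 0.023 × 15.4 / (√0.0023) = 7.386.
Try y = 2.06 m: A R^(2/3) = 9.816 — high.
Try y = 1.28 m: A R^(2/3) = 5.071 — low.
Try y = 1.67 m: A R^(2/3) = 7.368 — close enough.

y_n = 1.67 m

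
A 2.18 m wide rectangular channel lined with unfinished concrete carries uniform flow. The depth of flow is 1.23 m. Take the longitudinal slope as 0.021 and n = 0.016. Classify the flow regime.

Flow area A = b·y = 2.18 × 1.23 = 2.681 m². Wetted perimeter P = b + 2y = 2.18 + 2×1.23 = 4.64 m.
Hydraulic radius R = A/P = 2.681/4.64 = 0.5779 m.
V = (1/n) R^(2/3) √S = (1/0.016) × 0.5779^(2/3) × √0.021 = 6.284 m/s. Hydraulic depth D_h = A/T = 2.681/2.18 = 1.23 m.
Froude number Fr = V/√(g·D_h) = 6.284/√(9.81×1.23) = 1.81, which is greater than 1, so the flow is supercritical.

supercritical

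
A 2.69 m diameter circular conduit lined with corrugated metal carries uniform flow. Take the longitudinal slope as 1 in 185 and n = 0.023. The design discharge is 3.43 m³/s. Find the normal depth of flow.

Manning's equation rearranged: A R^(2/3) = nQ / (1·√S) = 0.023 × 3.43 / (√0.005405) = 1.073.
Try y = 0.719 m: A R^(2/3) = 0.6819 — short.
Try y = 1.08 m: A R^(2/3) = 1.48 — over.
Try y = 0.909 m: A R^(2/3) = 1.073 — close enough.

y_n = 0.909 m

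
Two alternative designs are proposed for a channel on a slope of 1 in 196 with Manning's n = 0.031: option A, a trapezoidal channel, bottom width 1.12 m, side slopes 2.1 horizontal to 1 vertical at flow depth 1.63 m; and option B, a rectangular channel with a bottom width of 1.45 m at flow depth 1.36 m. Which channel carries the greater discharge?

channel A

Channel A: With bottom width b = 1.12 m and side slope z = 2.1: A = (b + zy)y = (1.12 + 2.1×1.63)×1.63 = 7.405 m²; P = b + 2y√(1+z²) = 1.12 + 2×1.63×2.326 = 8.703 m. Hydraulic radius R = A/P = 7.405/8.703 = 0.8509 m. Q_A = (1/0.031)·7.405·0.8509^(2/3)·√0.005102 = 15.32 m³/s.
Channel B: Flow area A = b·y = 1.45 × 1.36 = 1.972 m². Wetted perimeter P = b + 2y = 1.45 + 2×1.36 = 4.17 m. Hydraulic radius R = A/P = 1.972/4.17 = 0.4729 m. Q_B = (1/0.031)·1.972·0.4729^(2/3)·√0.005102 = 2.758 m³/s.
Q_A = 15.32 m³/s vs Q_B = 2.758 m³/s, so channel A carries more.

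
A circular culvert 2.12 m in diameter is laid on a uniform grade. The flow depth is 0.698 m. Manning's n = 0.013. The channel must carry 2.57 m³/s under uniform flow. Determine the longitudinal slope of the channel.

S = 0.00381

For a circular section of diameter D = 2.12 m at depth y = 0.698 m, the central angle is θ = 2 arccos(1 − 2y/D) = 2.445 rad. Then A = (D²/8)(θ − sin θ) = 1.013 m² and P = Dθ/2 = 2.591 m.
Hydraulic radius R = A/P = 1.013/2.591 = 0.3908 m.
From Manning's equation, S = [nQ / (1 A R^(2/3))]² = [0.013 × 2.57 / (1 × 1.013 × 0.3908^(2/3))]² = 0.00381.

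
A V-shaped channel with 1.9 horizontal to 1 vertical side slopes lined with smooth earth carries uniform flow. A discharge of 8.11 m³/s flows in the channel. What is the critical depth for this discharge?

y_c = 1.3 m

At critical depth, Q² T / (g A³) = 1, i.e. A³/T = Q²/g = 8.11²/9.81 = 6.705.
Trying y = 1.06 m: A³/T = 2.415 — short.
Trying y = 1.42 m: A³/T = 10.42 — over.
Trying y = 1.3 m: A³/T = 6.702 — ≈ 6.705.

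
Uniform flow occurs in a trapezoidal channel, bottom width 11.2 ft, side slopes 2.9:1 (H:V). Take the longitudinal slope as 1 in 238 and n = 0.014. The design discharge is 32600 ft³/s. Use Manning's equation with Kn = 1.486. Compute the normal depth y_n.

y_n = 17.5 ft

Manning's equation rearranged: A R^(2/3) = nQ / (1.486·√S) = 0.014 × 32600 / (1.486 × √0.004202) = 4738.
Try y = 14 ft: A R^(2/3) = 2771 — low.
Try y = 20.9 ft: A R^(2/3) = 7317 — high.
Try y = 17.5 ft: A R^(2/3) = 4741 — matches.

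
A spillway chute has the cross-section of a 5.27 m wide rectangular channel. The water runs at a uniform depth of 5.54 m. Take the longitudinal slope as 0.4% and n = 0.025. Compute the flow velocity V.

V = 3.72 m/s

Flow area A = b·y = 5.27 × 5.54 = 29.2 m². Wetted perimeter P = b + 2y = 5.27 + 2×5.54 = 16.35 m.
Hydraulic radius R = A/P = 29.2/16.35 = 1.786 m.
From Manning's equation, V = (1/n) R^(2/3) S^(1/2) = (1/0.025) × 1.786^(2/3) × 0.004^(1/2) = 3.72 m/s.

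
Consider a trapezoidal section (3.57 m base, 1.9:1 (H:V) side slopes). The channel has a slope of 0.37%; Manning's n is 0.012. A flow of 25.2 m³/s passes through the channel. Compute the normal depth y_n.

Manning's equation rearranged: A R^(2/3) = nQ / (1·√S) = 0.012 × 25.2 / (√0.0037) = 4.971.
At y = 0.853 m: A R^(2/3) = 3.192 — short.
At y = 1.33 m: A R^(2/3) = 7.411 — over.
At y = 1.08 m: A R^(2/3) = 4.966 — matches.

y_n = 1.08 m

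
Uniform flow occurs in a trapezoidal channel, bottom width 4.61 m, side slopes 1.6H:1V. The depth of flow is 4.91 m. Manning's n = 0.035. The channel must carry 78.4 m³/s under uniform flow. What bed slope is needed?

S = 0.000549

With bottom width b = 4.61 m and side slope z = 1.6: A = (b + zy)y = (4.61 + 1.6×4.91)×4.91 = 61.21 m²; P = b + 2y√(1+z²) = 4.61 + 2×4.91×1.887 = 23.14 m.
Hydraulic radius R = A/P = 61.21/23.14 = 2.645 m.
From Manning's equation, S = [nQ / (1 A R^(2/3))]² = [0.035 × 78.4 / (1 × 61.21 × 2.645^(2/3))]² = 0.000549.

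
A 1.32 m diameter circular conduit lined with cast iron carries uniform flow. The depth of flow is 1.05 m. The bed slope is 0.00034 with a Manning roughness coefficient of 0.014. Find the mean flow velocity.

For a circular section of diameter D = 1.32 m at depth y = 1.05 m, the central angle is θ = 2 arccos(1 − 2y/D) = 4.406 rad. Then A = (D²/8)(θ − sin θ) = 1.167 m² and P = Dθ/2 = 2.908 m.
Hydraulic radius R = A/P = 1.167/2.908 = 0.4014 m.
From Manning's equation, V = (1/n) R^(2/3) S^(1/2) = (1/0.014) × 0.4014^(2/3) × 0.00034^(1/2) = 0.717 m/s.

V = 0.717 m/s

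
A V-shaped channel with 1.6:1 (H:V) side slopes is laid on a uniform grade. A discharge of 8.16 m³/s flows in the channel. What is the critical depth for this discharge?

y_c = 1.4 m

At critical depth, Q² T / (g A³) = 1, i.e. A³/T = Q²/g = 8.16²/9.81 = 6.788.
Try y = 1.52 m: A³/T = 10.39 — over.
Try y = 1.19 m: A³/T = 3.055 — short.
Try y = 1.4 m: A³/T = 6.884 — ≈ 6.788.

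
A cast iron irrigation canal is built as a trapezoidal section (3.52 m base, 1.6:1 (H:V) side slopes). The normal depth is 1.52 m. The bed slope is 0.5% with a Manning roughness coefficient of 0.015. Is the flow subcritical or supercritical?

supercritical

With bottom width b = 3.52 m and side slope z = 1.6: A = (b + zy)y = (3.52 + 1.6×1.52)×1.52 = 9.047 m²; P = b + 2y√(1+z²) = 3.52 + 2×1.52×1.887 = 9.256 m.
Hydraulic radius R = A/P = 9.047/9.256 = 0.9774 m.
V = (1/n) R^(2/3) √S = (1/0.015) × 0.9774^(2/3) × √0.005 = 4.643 m/s. Hydraulic depth D_h = A/T = 9.047/8.384 = 1.079 m.
Froude number Fr = V/√(g·D_h) = 4.643/√(9.81×1.079) = 1.43, which is greater than 1, so the flow is supercritical.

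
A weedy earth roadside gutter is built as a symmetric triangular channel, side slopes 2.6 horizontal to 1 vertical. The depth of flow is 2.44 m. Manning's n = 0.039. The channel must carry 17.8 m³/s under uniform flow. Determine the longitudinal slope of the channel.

S = 0.00169

For a triangular section with side slope z = 2.6: A = zy² = 2.6×2.44² = 15.48 m²; P = 2y√(1+z²) = 2×2.44×2.786 = 13.59 m.
Hydraulic radius R = A/P = 15.48/13.59 = 1.139 m.
From Manning's equation, S = [nQ / (1 A R^(2/3))]² = [0.039 × 17.8 / (1 × 15.48 × 1.139^(2/3))]² = 0.00169.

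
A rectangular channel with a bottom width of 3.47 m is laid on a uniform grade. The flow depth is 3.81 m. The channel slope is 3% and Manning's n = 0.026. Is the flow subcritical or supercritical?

supercritical

Flow area A = b·y = 3.47 × 3.81 = 13.22 m². Wetted perimeter P = b + 2y = 3.47 + 2×3.81 = 11.09 m.
Hydraulic radius R = A/P = 13.22/11.09 = 1.192 m.
V = (1/n) R^(2/3) √S = (1/0.026) × 1.192^(2/3) × √0.03 = 7.49 m/s. Hydraulic depth D_h = A/T = 13.22/3.47 = 3.81 m.
Froude number Fr = V/√(g·D_h) = 7.49/√(9.81×3.81) = 1.23, which is greater than 1, so the flow is supercritical.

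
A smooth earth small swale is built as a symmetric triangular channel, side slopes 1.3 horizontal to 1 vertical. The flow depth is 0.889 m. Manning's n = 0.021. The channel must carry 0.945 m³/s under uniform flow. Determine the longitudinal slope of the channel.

S = 0.0015

For a triangular section with side slope z = 1.3: A = zy² = 1.3×0.889² = 1.027 m²; P = 2y√(1+z²) = 2×0.889×1.64 = 2.916 m.
Hydraulic radius R = A/P = 1.027/2.916 = 0.3523 m.
From Manning's equation, S = [nQ / (1 A R^(2/3))]² = [0.021 × 0.945 / (1 × 1.027 × 0.3523^(2/3))]² = 0.0015.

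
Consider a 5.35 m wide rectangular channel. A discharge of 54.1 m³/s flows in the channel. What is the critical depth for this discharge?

For a rectangular channel, critical depth y_c = (q²/g)^(1/3) where q = Q/b = 54.1/5.35 = 10.11 m²/s.
So y_c = (10.11²/9.81)^(1/3) = 2.18 m.

y_c = 2.18 m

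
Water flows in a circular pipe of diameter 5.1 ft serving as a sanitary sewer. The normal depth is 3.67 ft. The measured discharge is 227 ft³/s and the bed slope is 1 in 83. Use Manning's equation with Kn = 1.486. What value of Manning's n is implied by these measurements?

For a circular section of diameter D = 5.1 ft at depth y = 3.67 ft, the central angle is θ = 2 arccos(1 − 2y/D) = 4.051 rad. Then A = (D²/8)(θ − sin θ) = 15.74 ft² and P = Dθ/2 = 10.33 ft.
Hydraulic radius R = A/P = 15.74/10.33 = 1.523 ft.
Rearranging Manning's equation: n = (1.486/Q) A R^(2/3) S^(1/2) = (1.486/227) × 15.74 × 1.523^(2/3) × √0.01205 = 0.015.

n = 0.015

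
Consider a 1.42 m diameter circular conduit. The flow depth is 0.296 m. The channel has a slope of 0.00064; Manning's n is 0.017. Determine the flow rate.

Q = 0.113 m³/s

For a circular section of diameter D = 1.42 m at depth y = 0.296 m, the central angle is θ = 2 arccos(1 − 2y/D) = 1.897 rad. Then A = (D²/8)(θ − sin θ) = 0.2392 m² and P = Dθ/2 = 1.347 m.
Hydraulic radius R = A/P = 0.2392/1.347 = 0.1777 m.
Manning's equation: Q = (1/n) A R^(2/3) S^(1/2) = (1/0.017) × 0.2392 × 0.1777^(2/3) × 0.00064^(1/2) = 0.113 m³/s.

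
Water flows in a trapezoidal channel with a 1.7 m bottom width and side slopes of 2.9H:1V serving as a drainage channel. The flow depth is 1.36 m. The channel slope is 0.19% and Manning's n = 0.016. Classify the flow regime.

With bottom width b = 1.7 m and side slope z = 2.9: A = (b + zy)y = (1.7 + 2.9×1.36)×1.36 = 7.676 m²; P = b + 2y√(1+z²) = 1.7 + 2×1.36×3.068 = 10.04 m.
Hydraulic radius R = A/P = 7.676/10.04 = 0.7642 m.
V = (1/n) R^(2/3) √S = (1/0.016) × 0.7642^(2/3) × √0.0019 = 2.277 m/s. Hydraulic depth D_h = A/T = 7.676/9.588 = 0.8006 m.
Froude number Fr = V/√(g·D_h) = 2.277/√(9.81×0.8006) = 0.813, which is less than 1, so the flow is subcritical.

subcritical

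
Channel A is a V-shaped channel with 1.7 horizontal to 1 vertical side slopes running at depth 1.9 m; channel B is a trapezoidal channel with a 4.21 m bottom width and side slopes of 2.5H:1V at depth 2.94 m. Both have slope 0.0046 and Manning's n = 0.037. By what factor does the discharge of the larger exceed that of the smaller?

9

Channel A: For a triangular section with side slope z = 1.7: A = zy² = 1.7×1.9² = 6.137 m²; P = 2y√(1+z²) = 2×1.9×1.972 = 7.495 m. Hydraulic radius R = A/P = 6.137/7.495 = 0.8188 m. Q_A = (1/0.037)·6.137·0.8188^(2/3)·√0.0046 = 9.846 m³/s.
Channel B: With bottom width b = 4.21 m and side slope z = 2.5: A = (b + zy)y = (4.21 + 2.5×2.94)×2.94 = 33.99 m²; P = b + 2y√(1+z²) = 4.21 + 2×2.94×2.693 = 20.04 m. Hydraulic radius R = A/P = 33.99/20.04 = 1.696 m. Q_B = (1/0.037)·33.99·1.696^(2/3)·√0.0046 = 88.59 m³/s.
The larger discharge is 88.59 m³/s and the smaller is 9.846 m³/s; the ratio is 9.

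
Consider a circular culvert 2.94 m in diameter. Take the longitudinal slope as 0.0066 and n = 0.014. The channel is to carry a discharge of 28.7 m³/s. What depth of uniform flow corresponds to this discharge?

Manning's equation rearranged: A R^(2/3) = nQ / (1·√S) = 0.014 × 28.7 / (√0.0066) = 4.946.
Trying y = 1.54 m: A R^(2/3) = 2.989 — short.
Trying y = 2.35 m: A R^(2/3) = 5.4 — over.
Trying y = 2.17 m: A R^(2/3) = 4.947 — matches.

y_n = 2.17 m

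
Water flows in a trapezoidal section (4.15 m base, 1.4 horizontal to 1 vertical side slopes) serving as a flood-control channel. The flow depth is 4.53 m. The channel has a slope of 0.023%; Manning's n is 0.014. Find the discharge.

With bottom width b = 4.15 m and side slope z = 1.4: A = (b + zy)y = (4.15 + 1.4×4.53)×4.53 = 47.53 m²; P = b + 2y√(1+z²) = 4.15 + 2×4.53×1.72 = 19.74 m.
Hydraulic radius R = A/P = 47.53/19.74 = 2.408 m.
Manning's equation: Q = (1/n) A R^(2/3) S^(1/2) = (1/0.014) × 47.53 × 2.408^(2/3) × 0.00023^(1/2) = 92.5 m³/s.

Q = 92.5 m³/s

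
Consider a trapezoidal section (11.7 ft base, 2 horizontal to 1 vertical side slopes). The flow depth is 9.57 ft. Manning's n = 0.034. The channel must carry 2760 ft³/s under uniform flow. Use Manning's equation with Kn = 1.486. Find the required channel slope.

S = 0.00481

With bottom width b = 11.7 ft and side slope z = 2: A = (b + zy)y = (11.7 + 2×9.57)×9.57 = 295.1 ft²; P = b + 2y√(1+z²) = 11.7 + 2×9.57×2.236 = 54.5 ft.
Hydraulic radius R = A/P = 295.1/54.5 = 5.416 ft.
From Manning's equation, S = [nQ / (1.486 A R^(2/3))]² = [0.034 × 2760 / (1.486 × 295.1 × 5.416^(2/3))]² = 0.00481.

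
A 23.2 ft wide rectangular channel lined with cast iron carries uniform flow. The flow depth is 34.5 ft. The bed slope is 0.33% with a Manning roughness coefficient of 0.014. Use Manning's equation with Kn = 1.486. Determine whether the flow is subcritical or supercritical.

subcritical

Flow area A = b·y = 23.2 × 34.5 = 800.4 ft². Wetted perimeter P = b + 2y = 23.2 + 2×34.5 = 92.2 ft.
Hydraulic radius R = A/P = 800.4/92.2 = 8.681 ft.
V = (1.486/n) R^(2/3) √S = (1.486/0.014) × 8.681^(2/3) × √0.0033 = 25.76 ft/s. Hydraulic depth D_h = A/T = 800.4/23.2 = 34.5 ft.
Froude number Fr = V/√(g·D_h) = 25.76/√(32.2×34.5) = 0.773, which is less than 1, so the flow is subcritical.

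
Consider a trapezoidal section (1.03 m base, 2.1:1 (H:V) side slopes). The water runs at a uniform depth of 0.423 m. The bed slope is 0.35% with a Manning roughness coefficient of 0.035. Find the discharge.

With bottom width b = 1.03 m and side slope z = 2.1: A = (b + zy)y = (1.03 + 2.1×0.423)×0.423 = 0.8114 m²; P = b + 2y√(1+z²) = 1.03 + 2×0.423×2.326 = 2.998 m.
Hydraulic radius R = A/P = 0.8114/2.998 = 0.2707 m.
Manning's equation: Q = (1/n) A R^(2/3) S^(1/2) = (1/0.035) × 0.8114 × 0.2707^(2/3) × 0.0035^(1/2) = 0.574 m³/s.

Q = 0.574 m³/s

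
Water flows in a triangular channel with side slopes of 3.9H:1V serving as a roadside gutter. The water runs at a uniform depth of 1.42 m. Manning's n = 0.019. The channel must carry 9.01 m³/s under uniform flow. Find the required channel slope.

For a triangular section with side slope z = 3.9: A = zy² = 3.9×1.42² = 7.864 m²; P = 2y√(1+z²) = 2×1.42×4.026 = 11.43 m.
Hydraulic radius R = A/P = 7.864/11.43 = 0.6878 m.
From Manning's equation, S = [nQ / (1 A R^(2/3))]² = [0.019 × 9.01 / (1 × 7.864 × 0.6878^(2/3))]² = 0.000781.

S = 0.000781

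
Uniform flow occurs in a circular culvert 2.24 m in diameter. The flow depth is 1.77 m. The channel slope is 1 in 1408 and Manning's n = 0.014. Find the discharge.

Q = 4.92 m³/s

For a circular section of diameter D = 2.24 m at depth y = 1.77 m, the central angle is θ = 2 arccos(1 − 2y/D) = 4.38 rad. Then A = (D²/8)(θ − sin θ) = 3.34 m² and P = Dθ/2 = 4.906 m.
Hydraulic radius R = A/P = 3.34/4.906 = 0.6809 m.
Manning's equation: Q = (1/n) A R^(2/3) S^(1/2) = (1/0.014) × 3.34 × 0.6809^(2/3) × 0.0007102^(1/2) = 4.92 m³/s.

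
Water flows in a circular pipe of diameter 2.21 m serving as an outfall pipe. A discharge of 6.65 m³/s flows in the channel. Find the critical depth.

y_c = 1.21 m

At critical depth, Q² T / (g A³) = 1, i.e. A³/T = Q²/g = 6.65²/9.81 = 4.508.
Try y = 0.896 m: A³/T = 1.431 — low.
Try y = 1.39 m: A³/T = 7.682 — high.
Try y = 1.21 m: A³/T = 4.515 — matches.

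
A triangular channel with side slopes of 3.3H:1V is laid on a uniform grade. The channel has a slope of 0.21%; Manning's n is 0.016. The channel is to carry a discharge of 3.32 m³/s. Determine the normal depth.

Manning's equation rearranged: A R^(2/3) = nQ / (1·√S) = 0.016 × 3.32 / (√0.0021) = 1.159.
At y = 0.597 m: A R^(2/3) = 0.5102 — low.
At y = 1.02 m: A R^(2/3) = 2.128 — high.
At y = 0.812 m: A R^(2/3) = 1.159 — matches.

y_n = 0.812 m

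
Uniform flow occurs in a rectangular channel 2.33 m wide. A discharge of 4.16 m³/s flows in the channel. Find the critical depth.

y_c = 0.687 m

For a rectangular channel, critical depth y_c = (q²/g)^(1/3) where q = Q/b = 4.16/2.33 = 1.785 m²/s.
So y_c = (1.785²/9.81)^(1/3) = 0.687 m.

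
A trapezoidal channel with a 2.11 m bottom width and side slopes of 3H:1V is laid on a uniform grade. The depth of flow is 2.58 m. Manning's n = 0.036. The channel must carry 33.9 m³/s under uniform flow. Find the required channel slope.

S = 0.0015

With bottom width b = 2.11 m and side slope z = 3: A = (b + zy)y = (2.11 + 3×2.58)×2.58 = 25.41 m²; P = b + 2y√(1+z²) = 2.11 + 2×2.58×3.162 = 18.43 m.
Hydraulic radius R = A/P = 25.41/18.43 = 1.379 m.
From Manning's equation, S = [nQ / (1 A R^(2/3))]² = [0.036 × 33.9 / (1 × 25.41 × 1.379^(2/3))]² = 0.0015.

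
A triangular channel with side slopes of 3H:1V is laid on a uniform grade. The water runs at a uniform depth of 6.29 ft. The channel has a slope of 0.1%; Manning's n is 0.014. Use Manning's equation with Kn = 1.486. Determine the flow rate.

For a triangular section with side slope z = 3: A = zy² = 3×6.29² = 118.7 ft²; P = 2y√(1+z²) = 2×6.29×3.162 = 39.78 ft.
Hydraulic radius R = A/P = 118.7/39.78 = 2.984 ft.
Manning's equation: Q = (1.486/n) A R^(2/3) S^(1/2) = (1.486/0.014) × 118.7 × 2.984^(2/3) × 0.001^(1/2) = 826 ft³/s.

Q = 826 ft³/s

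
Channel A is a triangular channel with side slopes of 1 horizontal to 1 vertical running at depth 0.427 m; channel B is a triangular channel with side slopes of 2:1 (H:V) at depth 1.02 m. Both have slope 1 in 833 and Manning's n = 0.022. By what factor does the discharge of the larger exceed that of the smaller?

Channel A: For a triangular section with side slope z = 1: A = zy² = 1×0.427² = 0.1823 m²; P = 2y√(1+z²) = 2×0.427×1.414 = 1.208 m. Hydraulic radius R = A/P = 0.1823/1.208 = 0.151 m. Q_A = (1/0.022)·0.1823·0.151^(2/3)·√0.0012 = 0.08141 m³/s.
Channel B: For a triangular section with side slope z = 2: A = zy² = 2×1.02² = 2.081 m²; P = 2y√(1+z²) = 2×1.02×2.236 = 4.562 m. Hydraulic radius R = A/P = 2.081/4.562 = 0.4562 m. Q_B = (1/0.022)·2.081·0.4562^(2/3)·√0.0012 = 1.942 m³/s.
The larger discharge is 1.942 m³/s and the smaller is 0.08141 m³/s; the ratio is 23.9.

23.9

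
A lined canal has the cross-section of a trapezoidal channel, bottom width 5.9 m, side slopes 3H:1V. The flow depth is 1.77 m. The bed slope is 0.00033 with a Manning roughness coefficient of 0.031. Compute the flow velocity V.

With bottom width b = 5.9 m and side slope z = 3: A = (b + zy)y = (5.9 + 3×1.77)×1.77 = 19.84 m²; P = b + 2y√(1+z²) = 5.9 + 2×1.77×3.162 = 17.09 m.
Hydraulic radius R = A/P = 19.84/17.09 = 1.161 m.
From Manning's equation, V = (1/n) R^(2/3) S^(1/2) = (1/0.031) × 1.161^(2/3) × 0.00033^(1/2) = 0.647 m/s.

V = 0.647 m/s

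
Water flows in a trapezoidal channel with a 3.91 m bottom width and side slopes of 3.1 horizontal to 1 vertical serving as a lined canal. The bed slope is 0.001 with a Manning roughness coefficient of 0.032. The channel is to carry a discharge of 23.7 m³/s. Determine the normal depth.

Manning's equation rearranged: A R^(2/3) = nQ / (1·√S) = 0.032 × 23.7 / (√0.001) = 23.98.
At y = 1.78 m: A R^(2/3) = 17.69 — too small.
At y = 2.53 m: A R^(2/3) = 38.24 — too large.
At y = 2.05 m: A R^(2/3) = 24.01 — close enough.

y_n = 2.05 m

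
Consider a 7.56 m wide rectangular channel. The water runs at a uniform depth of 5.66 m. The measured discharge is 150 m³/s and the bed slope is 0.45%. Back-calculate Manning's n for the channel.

Flow area A = b·y = 7.56 × 5.66 = 42.79 m². Wetted perimeter P = b + 2y = 7.56 + 2×5.66 = 18.88 m.
Hydraulic radius R = A/P = 42.79/18.88 = 2.266 m.
Rearranging Manning's equation: n = (1/Q) A R^(2/3) S^(1/2) = (1/150) × 42.79 × 2.266^(2/3) × √0.0045 = 0.033.

n = 0.033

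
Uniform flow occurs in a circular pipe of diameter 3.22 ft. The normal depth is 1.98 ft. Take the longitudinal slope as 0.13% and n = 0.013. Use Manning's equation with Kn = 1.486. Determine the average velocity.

V = 3.86 ft/s

For a circular section of diameter D = 3.22 ft at depth y = 1.98 ft, the central angle is θ = 2 arccos(1 − 2y/D) = 3.605 rad. Then A = (D²/8)(θ − sin θ) = 5.252 ft² and P = Dθ/2 = 5.805 ft.
Hydraulic radius R = A/P = 5.252/5.805 = 0.9049 ft.
From Manning's equation, V = (1.486/n) R^(2/3) S^(1/2) = (1.486/0.013) × 0.9049^(2/3) × 0.0013^(1/2) = 3.86 ft/s.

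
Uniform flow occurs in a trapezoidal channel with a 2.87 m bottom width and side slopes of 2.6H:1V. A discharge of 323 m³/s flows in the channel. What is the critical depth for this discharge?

At critical depth, Q² T / (g A³) = 1, i.e. A³/T = Q²/g = 323²/9.81 = 10630.
Try y = 3.32 m: A³/T = 2766 — low.
Try y = 5.6 m: A³/T = 29070 — high.
Try y = 4.49 m: A³/T = 10620 — matches.

y_c = 4.49 m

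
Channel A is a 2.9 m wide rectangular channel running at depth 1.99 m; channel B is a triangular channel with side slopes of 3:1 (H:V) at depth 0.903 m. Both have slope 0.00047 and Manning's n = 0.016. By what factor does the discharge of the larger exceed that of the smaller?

3.69

Channel A: Flow area A = b·y = 2.9 × 1.99 = 5.771 m². Wetted perimeter P = b + 2y = 2.9 + 2×1.99 = 6.88 m. Hydraulic radius R = A/P = 5.771/6.88 = 0.8388 m. Q_A = (1/0.016)·5.771·0.8388^(2/3)·√0.00047 = 6.955 m³/s.
Channel B: For a triangular section with side slope z = 3: A = zy² = 3×0.903² = 2.446 m²; P = 2y√(1+z²) = 2×0.903×3.162 = 5.711 m. Hydraulic radius R = A/P = 2.446/5.711 = 0.4283 m. Q_B = (1/0.016)·2.446·0.4283^(2/3)·√0.00047 = 1.883 m³/s.
The larger discharge is 6.955 m³/s and the smaller is 1.883 m³/s; the ratio is 3.69.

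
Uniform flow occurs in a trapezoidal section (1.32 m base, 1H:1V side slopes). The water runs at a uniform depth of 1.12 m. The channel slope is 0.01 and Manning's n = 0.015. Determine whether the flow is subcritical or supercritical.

supercritical

With bottom width b = 1.32 m and side slope z = 1: A = (b + zy)y = (1.32 + 1×1.12)×1.12 = 2.733 m²; P = b + 2y√(1+z²) = 1.32 + 2×1.12×1.414 = 4.488 m.
Hydraulic radius R = A/P = 2.733/4.488 = 0.6089 m.
V = (1/n) R^(2/3) √S = (1/0.015) × 0.6089^(2/3) × √0.01 = 4.789 m/s. Hydraulic depth D_h = A/T = 2.733/3.56 = 0.7676 m.
Froude number Fr = V/√(g·D_h) = 4.789/√(9.81×0.7676) = 1.75, which is greater than 1, so the flow is supercritical.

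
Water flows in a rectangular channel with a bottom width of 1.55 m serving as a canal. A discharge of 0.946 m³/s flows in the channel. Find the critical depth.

For a rectangular channel, critical depth y_c = (q²/g)^(1/3) where q = Q/b = 0.946/1.55 = 0.6103 m²/s.
So y_c = (0.6103²/9.81)^(1/3) = 0.336 m.

y_c = 0.336 m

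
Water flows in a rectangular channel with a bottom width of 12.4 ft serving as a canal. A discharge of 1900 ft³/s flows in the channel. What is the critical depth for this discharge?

y_c = 9 ft

For a rectangular channel, critical depth y_c = (q²/g)^(1/3) where q = Q/b = 1900/12.4 = 153.2 ft²/s.
So y_c = (153.2²/32.2)^(1/3) = 9 ft.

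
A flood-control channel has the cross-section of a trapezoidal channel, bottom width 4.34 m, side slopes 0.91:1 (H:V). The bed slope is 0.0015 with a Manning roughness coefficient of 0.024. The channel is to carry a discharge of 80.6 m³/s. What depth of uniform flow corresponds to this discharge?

y_n = 3.9 m

Manning's equation rearranged: A R^(2/3) = nQ / (1·√S) = 0.024 × 80.6 / (√0.0015) = 49.95.
Trying y = 4.22 m: A R^(2/3) = 58.24 — over.
Trying y = 3.9 m: A R^(2/3) = 49.92 — matches.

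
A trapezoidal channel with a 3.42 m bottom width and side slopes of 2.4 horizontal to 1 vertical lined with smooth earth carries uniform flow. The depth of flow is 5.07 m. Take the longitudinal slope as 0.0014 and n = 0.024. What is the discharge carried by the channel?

With bottom width b = 3.42 m and side slope z = 2.4: A = (b + zy)y = (3.42 + 2.4×5.07)×5.07 = 79.03 m²; P = b + 2y√(1+z²) = 3.42 + 2×5.07×2.6 = 29.78 m.
Hydraulic radius R = A/P = 79.03/29.78 = 2.653 m.
Manning's equation: Q = (1/n) A R^(2/3) S^(1/2) = (1/0.024) × 79.03 × 2.653^(2/3) × 0.0014^(1/2) = 236 m³/s.

Q = 236 m³/s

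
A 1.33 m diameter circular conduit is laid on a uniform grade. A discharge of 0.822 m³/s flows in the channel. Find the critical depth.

At critical depth, Q² T / (g A³) = 1, i.e. A³/T = Q²/g = 0.822²/9.81 = 0.06888.
Try y = 0.374 m: A³/T = 0.02749 — short.
Try y = 0.571 m: A³/T = 0.1407 — over.
Try y = 0.474 m: A³/T = 0.06878 — close enough.

y_c = 0.474 m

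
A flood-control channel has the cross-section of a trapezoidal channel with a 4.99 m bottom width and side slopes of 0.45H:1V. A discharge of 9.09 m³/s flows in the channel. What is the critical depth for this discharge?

y_c = 0.682 m

At critical depth, Q² T / (g A³) = 1, i.e. A³/T = Q²/g = 9.09²/9.81 = 8.423.
At y = 0.777 m: A³/T = 12.55 — too large.
At y = 0.555 m: A³/T = 4.48 — too small.
At y = 0.682 m: A³/T = 8.413 — ≈ 8.423.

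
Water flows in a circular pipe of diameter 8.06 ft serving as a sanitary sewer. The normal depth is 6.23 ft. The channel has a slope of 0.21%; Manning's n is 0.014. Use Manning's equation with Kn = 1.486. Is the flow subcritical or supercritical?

For a circular section of diameter D = 8.06 ft at depth y = 6.23 ft, the central angle is θ = 2 arccos(1 − 2y/D) = 4.297 rad. Then A = (D²/8)(θ − sin θ) = 42.32 ft² and P = Dθ/2 = 17.32 ft.
Hydraulic radius R = A/P = 42.32/17.32 = 2.444 ft.
V = (1.486/n) R^(2/3) √S = (1.486/0.014) × 2.444^(2/3) × √0.0021 = 8.825 ft/s. Hydraulic depth D_h = A/T = 42.32/6.753 = 6.267 ft.
Froude number Fr = V/√(g·D_h) = 8.825/√(32.2×6.267) = 0.621, which is less than 1, so the flow is subcritical.

subcritical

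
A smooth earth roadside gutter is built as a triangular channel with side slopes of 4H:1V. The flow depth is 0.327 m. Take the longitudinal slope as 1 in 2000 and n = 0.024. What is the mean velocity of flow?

For a triangular section with side slope z = 4: A = zy² = 4×0.327² = 0.4277 m²; P = 2y√(1+z²) = 2×0.327×4.123 = 2.697 m.
Hydraulic radius R = A/P = 0.4277/2.697 = 0.1586 m.
From Manning's equation, V = (1/n) R^(2/3) S^(1/2) = (1/0.024) × 0.1586^(2/3) × 0.0005^(1/2) = 0.273 m/s.

V = 0.273 m/s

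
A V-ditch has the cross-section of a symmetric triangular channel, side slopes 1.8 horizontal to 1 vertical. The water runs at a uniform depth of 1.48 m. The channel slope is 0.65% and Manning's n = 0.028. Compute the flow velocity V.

V = 2.15 m/s

For a triangular section with side slope z = 1.8: A = zy² = 1.8×1.48² = 3.943 m²; P = 2y√(1+z²) = 2×1.48×2.059 = 6.095 m.
Hydraulic radius R = A/P = 3.943/6.095 = 0.6469 m.
From Manning's equation, V = (1/n) R^(2/3) S^(1/2) = (1/0.028) × 0.6469^(2/3) × 0.0065^(1/2) = 2.15 m/s.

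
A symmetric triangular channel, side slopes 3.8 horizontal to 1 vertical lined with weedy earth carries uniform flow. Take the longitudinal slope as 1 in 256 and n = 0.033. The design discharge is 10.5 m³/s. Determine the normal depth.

y_n = 1.38 m

Manning's equation rearranged: A R^(2/3) = nQ / (1·√S) = 0.033 × 10.5 / (√0.003906) = 5.544.
Trying y = 1.22 m: A R^(2/3) = 3.978 — short.
Trying y = 1.56 m: A R^(2/3) = 7.663 — over.
Trying y = 1.38 m: A R^(2/3) = 5.526 — matches.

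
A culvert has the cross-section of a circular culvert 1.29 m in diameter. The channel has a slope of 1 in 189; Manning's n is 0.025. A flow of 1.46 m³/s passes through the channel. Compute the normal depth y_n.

Manning's equation rearranged: A R^(2/3) = nQ / (1·√S) = 0.025 × 1.46 / (√0.005291) = 0.5018.
Trying y = 0.773 m: A R^(2/3) = 0.4121 — short.
Trying y = 1.13 m: A R^(2/3) = 0.6462 — over.
Trying y = 0.886 m: A R^(2/3) = 0.5018 — close enough.

y_n = 0.886 m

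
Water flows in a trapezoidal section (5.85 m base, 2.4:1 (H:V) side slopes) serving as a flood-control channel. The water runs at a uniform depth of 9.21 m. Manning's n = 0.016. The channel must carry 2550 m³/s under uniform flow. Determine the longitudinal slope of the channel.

With bottom width b = 5.85 m and side slope z = 2.4: A = (b + zy)y = (5.85 + 2.4×9.21)×9.21 = 257.5 m²; P = b + 2y√(1+z²) = 5.85 + 2×9.21×2.6 = 53.74 m.
Hydraulic radius R = A/P = 257.5/53.74 = 4.791 m.
From Manning's equation, S = [nQ / (1 A R^(2/3))]² = [0.016 × 2550 / (1 × 257.5 × 4.791^(2/3))]² = 0.00311.

S = 0.00311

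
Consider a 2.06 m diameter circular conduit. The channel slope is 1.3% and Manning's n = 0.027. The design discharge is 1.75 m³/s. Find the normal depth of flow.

y_n = 0.614 m

Manning's equation rearranged: A R^(2/3) = nQ / (1·√S) = 0.027 × 1.75 / (√0.013) = 0.4144.
Try y = 0.521 m: A R^(2/3) = 0.3001 — short.
Try y = 0.74 m: A R^(2/3) = 0.5913 — over.
Try y = 0.614 m: A R^(2/3) = 0.4141 — matches.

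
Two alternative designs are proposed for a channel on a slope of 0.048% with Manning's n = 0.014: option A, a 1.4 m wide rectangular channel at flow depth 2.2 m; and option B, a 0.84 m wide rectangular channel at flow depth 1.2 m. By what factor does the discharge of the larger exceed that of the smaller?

4.36

Channel A: Flow area A = b·y = 1.4 × 2.2 = 3.08 m². Wetted perimeter P = b + 2y = 1.4 + 2×2.2 = 5.8 m. Hydraulic radius R = A/P = 3.08/5.8 = 0.531 m. Q_A = (1/0.014)·3.08·0.531^(2/3)·√0.00048 = 3.161 m³/s.
Channel B: Flow area A = b·y = 0.84 × 1.2 = 1.008 m². Wetted perimeter P = b + 2y = 0.84 + 2×1.2 = 3.24 m. Hydraulic radius R = A/P = 1.008/3.24 = 0.3111 m. Q_B = (1/0.014)·1.008·0.3111^(2/3)·√0.00048 = 0.7243 m³/s.
The larger discharge is 3.161 m³/s and the smaller is 0.7243 m³/s; the ratio is 4.36.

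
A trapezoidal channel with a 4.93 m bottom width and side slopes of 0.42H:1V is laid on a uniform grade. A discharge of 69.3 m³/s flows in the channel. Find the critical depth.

y_c = 2.52 m

At critical depth, Q² T / (g A³) = 1, i.e. A³/T = Q²/g = 69.3²/9.81 = 489.6.
At y = 1.98 m: A³/T = 225.2 — low.
At y = 3.14 m: A³/T = 998.2 — high.
At y = 2.52 m: A³/T = 487.7 — close enough.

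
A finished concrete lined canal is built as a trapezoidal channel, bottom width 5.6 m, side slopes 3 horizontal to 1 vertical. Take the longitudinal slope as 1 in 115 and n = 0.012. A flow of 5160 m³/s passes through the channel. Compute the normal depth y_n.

y_n = 8.24 m

Manning's equation rearranged: A R^(2/3) = nQ / (1·√S) = 0.012 × 5160 / (√0.008696) = 664.
At y = 6.4 m: A R^(2/3) = 362 — short.
At y = 9.36 m: A R^(2/3) = 905.1 — over.
At y = 8.24 m: A R^(2/3) = 663.6 — ≈ 664.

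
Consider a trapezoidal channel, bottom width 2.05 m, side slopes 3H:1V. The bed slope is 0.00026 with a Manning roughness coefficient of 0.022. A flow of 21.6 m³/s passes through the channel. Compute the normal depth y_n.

y_n = 2.52 m

Manning's equation rearranged: A R^(2/3) = nQ / (1·√S) = 0.022 × 21.6 / (√0.00026) = 29.47.
Try y = 2.88 m: A R^(2/3) = 40.69 — over.
Try y = 1.94 m: A R^(2/3) = 15.93 — short.
Try y = 2.52 m: A R^(2/3) = 29.53 — matches.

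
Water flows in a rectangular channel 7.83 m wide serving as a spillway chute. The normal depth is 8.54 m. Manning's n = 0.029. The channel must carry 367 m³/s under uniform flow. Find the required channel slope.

S = 0.00679

Flow area A = b·y = 7.83 × 8.54 = 66.87 m². Wetted perimeter P = b + 2y = 7.83 + 2×8.54 = 24.91 m.
Hydraulic radius R = A/P = 66.87/24.91 = 2.684 m.
From Manning's equation, S = [nQ / (1 A R^(2/3))]² = [0.029 × 367 / (1 × 66.87 × 2.684^(2/3))]² = 0.00679.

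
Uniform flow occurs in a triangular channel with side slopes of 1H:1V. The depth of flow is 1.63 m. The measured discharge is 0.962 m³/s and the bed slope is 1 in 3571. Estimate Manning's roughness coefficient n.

For a triangular section with side slope z = 1: A = zy² = 1×1.63² = 2.657 m²; P = 2y√(1+z²) = 2×1.63×1.414 = 4.61 m.
Hydraulic radius R = A/P = 2.657/4.61 = 0.5763 m.
Rearranging Manning's equation: n = (1/Q) A R^(2/3) S^(1/2) = (1/0.962) × 2.657 × 0.5763^(2/3) × √0.00028 = 0.032.

n = 0.032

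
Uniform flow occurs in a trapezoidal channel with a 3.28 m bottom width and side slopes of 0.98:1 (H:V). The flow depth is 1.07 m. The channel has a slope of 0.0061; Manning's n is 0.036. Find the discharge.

With bottom width b = 3.28 m and side slope z = 0.98: A = (b + zy)y = (3.28 + 0.98×1.07)×1.07 = 4.632 m²; P = b + 2y√(1+z²) = 3.28 + 2×1.07×1.4 = 6.276 m.
Hydraulic radius R = A/P = 4.632/6.276 = 0.738 m.
Manning's equation: Q = (1/n) A R^(2/3) S^(1/2) = (1/0.036) × 4.632 × 0.738^(2/3) × 0.0061^(1/2) = 8.21 m³/s.

Q = 8.21 m³/s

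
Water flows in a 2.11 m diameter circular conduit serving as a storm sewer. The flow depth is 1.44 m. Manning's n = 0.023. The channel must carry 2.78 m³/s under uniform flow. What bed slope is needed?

For a circular section of diameter D = 2.11 m at depth y = 1.44 m, the central angle is θ = 2 arccos(1 − 2y/D) = 3.889 rad. Then A = (D²/8)(θ − sin θ) = 2.542 m² and P = Dθ/2 = 4.103 m.
Hydraulic radius R = A/P = 2.542/4.103 = 0.6197 m.
From Manning's equation, S = [nQ / (1 A R^(2/3))]² = [0.023 × 2.78 / (1 × 2.542 × 0.6197^(2/3))]² = 0.0012.

S = 0.0012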